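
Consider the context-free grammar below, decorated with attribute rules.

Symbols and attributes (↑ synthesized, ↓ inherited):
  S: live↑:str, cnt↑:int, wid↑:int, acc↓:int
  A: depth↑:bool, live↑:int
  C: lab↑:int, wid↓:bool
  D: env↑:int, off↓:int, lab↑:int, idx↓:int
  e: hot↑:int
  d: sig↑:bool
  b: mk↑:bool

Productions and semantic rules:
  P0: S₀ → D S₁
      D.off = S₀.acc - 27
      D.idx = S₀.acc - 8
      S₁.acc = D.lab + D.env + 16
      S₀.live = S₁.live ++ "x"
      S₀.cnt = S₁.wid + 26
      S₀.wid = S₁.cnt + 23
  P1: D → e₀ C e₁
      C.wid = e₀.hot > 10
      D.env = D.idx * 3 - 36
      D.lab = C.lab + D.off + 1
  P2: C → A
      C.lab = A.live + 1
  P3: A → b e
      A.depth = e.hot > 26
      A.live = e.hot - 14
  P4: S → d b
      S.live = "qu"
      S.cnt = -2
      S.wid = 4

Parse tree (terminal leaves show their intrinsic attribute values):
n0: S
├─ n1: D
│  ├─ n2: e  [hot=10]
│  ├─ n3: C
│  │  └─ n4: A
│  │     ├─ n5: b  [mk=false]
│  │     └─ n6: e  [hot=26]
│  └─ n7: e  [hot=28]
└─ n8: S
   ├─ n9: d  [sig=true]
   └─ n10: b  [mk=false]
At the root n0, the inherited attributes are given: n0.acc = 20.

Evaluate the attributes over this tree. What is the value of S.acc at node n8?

23

1. n0.acc = 20  [given at root]
2. n1.off = -7  [S₀.acc - 27]
3. n1.idx = 12  [S₀.acc - 8]
4. n2.hot = 10  [terminal]
5. n3.wid = false  [e₀.hot > 10]
6. n5.mk = false  [terminal]
7. n6.hot = 26  [terminal]
8. n4.depth = false  [e.hot > 26]
9. n4.live = 12  [e.hot - 14]
10. n3.lab = 13  [A.live + 1]
11. n7.hot = 28  [terminal]
12. n1.env = 0  [D.idx * 3 - 36]
13. n1.lab = 7  [C.lab + D.off + 1]
14. n8.acc = 23  [D.lab + D.env + 16]
15. n9.sig = true  [terminal]
16. n10.mk = false  [terminal]
17. n8.live = "qu"  ["qu"]
18. n8.cnt = -2  [-2]
19. n8.wid = 4  [4]
20. n0.live = "qux"  [S₁.live ++ "x"]
21. n0.cnt = 30  [S₁.wid + 26]
22. n0.wid = 21  [S₁.cnt + 23]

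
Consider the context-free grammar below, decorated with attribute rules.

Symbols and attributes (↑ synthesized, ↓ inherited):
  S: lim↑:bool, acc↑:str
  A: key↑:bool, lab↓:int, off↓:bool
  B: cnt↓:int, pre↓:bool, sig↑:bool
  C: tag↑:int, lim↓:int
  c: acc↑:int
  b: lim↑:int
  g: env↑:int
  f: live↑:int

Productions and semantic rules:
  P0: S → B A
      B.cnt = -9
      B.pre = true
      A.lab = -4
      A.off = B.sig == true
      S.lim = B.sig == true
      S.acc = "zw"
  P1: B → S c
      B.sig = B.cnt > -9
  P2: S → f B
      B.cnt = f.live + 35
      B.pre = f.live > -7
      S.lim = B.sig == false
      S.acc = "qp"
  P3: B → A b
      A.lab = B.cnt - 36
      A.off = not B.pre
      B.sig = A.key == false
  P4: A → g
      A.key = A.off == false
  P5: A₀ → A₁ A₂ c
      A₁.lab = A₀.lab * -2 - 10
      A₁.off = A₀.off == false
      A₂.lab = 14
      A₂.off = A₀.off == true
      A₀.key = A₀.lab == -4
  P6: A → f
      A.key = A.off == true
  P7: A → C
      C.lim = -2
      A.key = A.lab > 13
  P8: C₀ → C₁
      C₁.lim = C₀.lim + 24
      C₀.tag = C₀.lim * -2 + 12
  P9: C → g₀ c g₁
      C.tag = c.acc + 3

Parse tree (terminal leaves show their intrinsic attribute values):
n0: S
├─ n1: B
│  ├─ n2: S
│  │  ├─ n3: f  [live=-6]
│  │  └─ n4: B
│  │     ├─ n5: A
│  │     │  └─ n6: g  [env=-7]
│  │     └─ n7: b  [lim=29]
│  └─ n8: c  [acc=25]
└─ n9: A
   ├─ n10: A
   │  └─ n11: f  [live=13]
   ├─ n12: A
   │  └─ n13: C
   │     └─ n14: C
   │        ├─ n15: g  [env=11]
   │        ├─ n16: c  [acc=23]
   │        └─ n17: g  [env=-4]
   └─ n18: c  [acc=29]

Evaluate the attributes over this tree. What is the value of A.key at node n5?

1. n1.cnt = -9  [-9]
2. n1.pre = true  [true]
3. n3.live = -6  [terminal]
4. n4.cnt = 29  [f.live + 35]
5. n4.pre = true  [f.live > -7]
6. n5.lab = -7  [B.cnt - 36]
7. n5.off = false  [not B.pre]
8. n6.env = -7  [terminal]
9. n5.key = true  [A.off == false]
10. n7.lim = 29  [terminal]
11. n4.sig = false  [A.key == false]
12. n2.lim = true  [B.sig == false]
13. n2.acc = "qp"  ["qp"]
14. n8.acc = 25  [terminal]
15. n1.sig = false  [B.cnt > -9]
16. n9.lab = -4  [-4]
17. n9.off = false  [B.sig == true]
18. n10.lab = -2  [A₀.lab * -2 - 10]
19. n10.off = true  [A₀.off == false]
20. n11.live = 13  [terminal]
21. n10.key = true  [A.off == true]
22. n12.lab = 14  [14]
23. n12.off = false  [A₀.off == true]
24. n13.lim = -2  [-2]
25. n14.lim = 22  [C₀.lim + 24]
26. n15.env = 11  [terminal]
27. n16.acc = 23  [terminal]
28. n17.env = -4  [terminal]
29. n14.tag = 26  [c.acc + 3]
30. n13.tag = 16  [C₀.lim * -2 + 12]
31. n12.key = true  [A.lab > 13]
32. n18.acc = 29  [terminal]
33. n9.key = true  [A₀.lab == -4]
34. n0.lim = false  [B.sig == true]
35. n0.acc = "zw"  ["zw"]

true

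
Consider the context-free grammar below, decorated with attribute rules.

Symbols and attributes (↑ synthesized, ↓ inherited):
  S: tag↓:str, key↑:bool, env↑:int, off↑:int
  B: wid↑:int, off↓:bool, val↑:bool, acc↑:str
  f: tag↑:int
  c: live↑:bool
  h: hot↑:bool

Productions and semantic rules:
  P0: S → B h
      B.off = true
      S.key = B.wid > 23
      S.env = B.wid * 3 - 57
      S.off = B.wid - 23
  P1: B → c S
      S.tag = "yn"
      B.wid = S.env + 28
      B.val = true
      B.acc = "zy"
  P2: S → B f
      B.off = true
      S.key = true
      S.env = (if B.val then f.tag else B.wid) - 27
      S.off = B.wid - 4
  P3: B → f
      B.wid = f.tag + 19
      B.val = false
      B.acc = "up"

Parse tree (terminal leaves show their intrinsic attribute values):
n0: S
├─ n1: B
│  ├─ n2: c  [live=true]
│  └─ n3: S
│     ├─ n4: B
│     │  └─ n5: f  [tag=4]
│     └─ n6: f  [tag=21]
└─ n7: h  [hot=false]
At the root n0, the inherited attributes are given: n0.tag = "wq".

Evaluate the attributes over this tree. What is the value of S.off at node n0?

1

1. n0.tag = "wq"  [given at root]
2. n1.off = true  [true]
3. n2.live = true  [terminal]
4. n3.tag = "yn"  ["yn"]
5. n4.off = true  [true]
6. n5.tag = 4  [terminal]
7. n4.wid = 23  [f.tag + 19]
8. n4.val = false  [false]
9. n4.acc = "up"  ["up"]
10. n6.tag = 21  [terminal]
11. n3.key = true  [true]
12. n3.env = -4  [(if B.val then f.tag else B.wid) - 27]
13. n3.off = 19  [B.wid - 4]
14. n1.wid = 24  [S.env + 28]
15. n1.val = true  [true]
16. n1.acc = "zy"  ["zy"]
17. n7.hot = false  [terminal]
18. n0.key = true  [B.wid > 23]
19. n0.env = 15  [B.wid * 3 - 57]
20. n0.off = 1  [B.wid - 23]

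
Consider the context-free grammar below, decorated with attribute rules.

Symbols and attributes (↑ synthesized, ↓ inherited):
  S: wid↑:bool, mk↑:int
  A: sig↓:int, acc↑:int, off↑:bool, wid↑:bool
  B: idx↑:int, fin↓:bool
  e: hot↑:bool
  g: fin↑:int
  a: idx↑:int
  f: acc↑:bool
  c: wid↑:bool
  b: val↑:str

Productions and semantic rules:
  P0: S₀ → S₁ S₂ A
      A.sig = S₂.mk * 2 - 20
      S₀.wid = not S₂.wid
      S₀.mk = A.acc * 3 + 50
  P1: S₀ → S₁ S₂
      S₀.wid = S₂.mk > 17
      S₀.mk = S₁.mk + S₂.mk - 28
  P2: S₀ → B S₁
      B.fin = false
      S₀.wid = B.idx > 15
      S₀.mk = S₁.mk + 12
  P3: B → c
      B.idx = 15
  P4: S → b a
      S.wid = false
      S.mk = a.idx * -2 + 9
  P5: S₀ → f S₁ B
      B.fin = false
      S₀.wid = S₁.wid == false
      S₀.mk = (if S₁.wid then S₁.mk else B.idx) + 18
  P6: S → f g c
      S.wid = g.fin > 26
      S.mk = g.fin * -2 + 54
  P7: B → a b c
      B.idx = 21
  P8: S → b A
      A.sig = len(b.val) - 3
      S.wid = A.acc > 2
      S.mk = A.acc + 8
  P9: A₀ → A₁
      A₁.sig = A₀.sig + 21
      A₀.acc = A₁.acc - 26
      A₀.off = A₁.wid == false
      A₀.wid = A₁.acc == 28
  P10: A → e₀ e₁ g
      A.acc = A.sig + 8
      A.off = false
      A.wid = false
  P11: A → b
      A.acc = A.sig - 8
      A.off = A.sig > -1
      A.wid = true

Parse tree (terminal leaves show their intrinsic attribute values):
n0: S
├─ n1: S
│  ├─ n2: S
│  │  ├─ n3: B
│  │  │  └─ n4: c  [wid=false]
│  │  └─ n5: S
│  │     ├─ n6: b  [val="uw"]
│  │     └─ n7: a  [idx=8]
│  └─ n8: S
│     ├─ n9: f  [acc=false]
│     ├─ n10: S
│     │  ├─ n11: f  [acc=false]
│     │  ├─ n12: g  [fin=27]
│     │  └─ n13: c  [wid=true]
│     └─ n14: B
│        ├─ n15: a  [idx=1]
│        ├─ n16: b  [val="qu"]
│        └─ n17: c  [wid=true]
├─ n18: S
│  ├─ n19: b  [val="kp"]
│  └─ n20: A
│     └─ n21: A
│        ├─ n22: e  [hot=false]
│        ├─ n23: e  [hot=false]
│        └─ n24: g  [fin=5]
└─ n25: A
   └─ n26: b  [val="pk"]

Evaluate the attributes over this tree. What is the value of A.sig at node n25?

1. n3.fin = false  [false]
2. n4.wid = false  [terminal]
3. n3.idx = 15  [15]
4. n6.val = "uw"  [terminal]
5. n7.idx = 8  [terminal]
6. n5.wid = false  [false]
7. n5.mk = -7  [a.idx * -2 + 9]
8. n2.wid = false  [B.idx > 15]
9. n2.mk = 5  [S₁.mk + 12]
10. n9.acc = false  [terminal]
11. n11.acc = false  [terminal]
12. n12.fin = 27  [terminal]
13. n13.wid = true  [terminal]
14. n10.wid = true  [g.fin > 26]
15. n10.mk = 0  [g.fin * -2 + 54]
16. n14.fin = false  [false]
17. n15.idx = 1  [terminal]
18. n16.val = "qu"  [terminal]
19. n17.wid = true  [terminal]
20. n14.idx = 21  [21]
21. n8.wid = false  [S₁.wid == false]
22. n8.mk = 18  [(if S₁.wid then S₁.mk else B.idx) + 18]
23. n1.wid = true  [S₂.mk > 17]
24. n1.mk = -5  [S₁.mk + S₂.mk - 28]
25. n19.val = "kp"  [terminal]
26. n20.sig = -1  [len(b.val) - 3]
27. n21.sig = 20  [A₀.sig + 21]
28. n22.hot = false  [terminal]
29. n23.hot = false  [terminal]
30. n24.fin = 5  [terminal]
31. n21.acc = 28  [A.sig + 8]
32. n21.off = false  [false]
33. n21.wid = false  [false]
34. n20.acc = 2  [A₁.acc - 26]
35. n20.off = true  [A₁.wid == false]
36. n20.wid = true  [A₁.acc == 28]
37. n18.wid = false  [A.acc > 2]
38. n18.mk = 10  [A.acc + 8]
39. n25.sig = 0  [S₂.mk * 2 - 20]
40. n26.val = "pk"  [terminal]
41. n25.acc = -8  [A.sig - 8]
42. n25.off = true  [A.sig > -1]
43. n25.wid = true  [true]
44. n0.wid = true  [not S₂.wid]
45. n0.mk = 26  [A.acc * 3 + 50]

0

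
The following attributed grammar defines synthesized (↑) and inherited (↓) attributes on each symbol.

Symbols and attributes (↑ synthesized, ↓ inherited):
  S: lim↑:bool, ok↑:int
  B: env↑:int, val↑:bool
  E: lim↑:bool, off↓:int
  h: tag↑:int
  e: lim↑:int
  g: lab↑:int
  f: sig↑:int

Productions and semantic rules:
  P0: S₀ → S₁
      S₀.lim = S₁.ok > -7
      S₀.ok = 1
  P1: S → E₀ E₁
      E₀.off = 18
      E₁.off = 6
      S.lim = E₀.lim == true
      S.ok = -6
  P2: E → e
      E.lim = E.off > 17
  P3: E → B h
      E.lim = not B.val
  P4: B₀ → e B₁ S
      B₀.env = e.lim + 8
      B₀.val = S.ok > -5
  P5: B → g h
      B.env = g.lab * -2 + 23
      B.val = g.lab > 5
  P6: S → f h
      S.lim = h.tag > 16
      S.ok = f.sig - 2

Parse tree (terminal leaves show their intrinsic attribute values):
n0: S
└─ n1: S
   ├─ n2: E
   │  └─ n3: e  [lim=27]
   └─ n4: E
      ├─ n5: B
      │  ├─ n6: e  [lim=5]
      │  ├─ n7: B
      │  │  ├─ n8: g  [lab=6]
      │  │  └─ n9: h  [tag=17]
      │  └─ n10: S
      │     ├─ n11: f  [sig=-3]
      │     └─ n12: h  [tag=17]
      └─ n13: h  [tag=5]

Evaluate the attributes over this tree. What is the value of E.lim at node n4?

true

1. n2.off = 18  [18]
2. n3.lim = 27  [terminal]
3. n2.lim = true  [E.off > 17]
4. n4.off = 6  [6]
5. n6.lim = 5  [terminal]
6. n8.lab = 6  [terminal]
7. n9.tag = 17  [terminal]
8. n7.env = 11  [g.lab * -2 + 23]
9. n7.val = true  [g.lab > 5]
10. n11.sig = -3  [terminal]
11. n12.tag = 17  [terminal]
12. n10.lim = true  [h.tag > 16]
13. n10.ok = -5  [f.sig - 2]
14. n5.env = 13  [e.lim + 8]
15. n5.val = false  [S.ok > -5]
16. n13.tag = 5  [terminal]
17. n4.lim = true  [not B.val]
18. n1.lim = true  [E₀.lim == true]
19. n1.ok = -6  [-6]
20. n0.lim = true  [S₁.ok > -7]
21. n0.ok = 1  [1]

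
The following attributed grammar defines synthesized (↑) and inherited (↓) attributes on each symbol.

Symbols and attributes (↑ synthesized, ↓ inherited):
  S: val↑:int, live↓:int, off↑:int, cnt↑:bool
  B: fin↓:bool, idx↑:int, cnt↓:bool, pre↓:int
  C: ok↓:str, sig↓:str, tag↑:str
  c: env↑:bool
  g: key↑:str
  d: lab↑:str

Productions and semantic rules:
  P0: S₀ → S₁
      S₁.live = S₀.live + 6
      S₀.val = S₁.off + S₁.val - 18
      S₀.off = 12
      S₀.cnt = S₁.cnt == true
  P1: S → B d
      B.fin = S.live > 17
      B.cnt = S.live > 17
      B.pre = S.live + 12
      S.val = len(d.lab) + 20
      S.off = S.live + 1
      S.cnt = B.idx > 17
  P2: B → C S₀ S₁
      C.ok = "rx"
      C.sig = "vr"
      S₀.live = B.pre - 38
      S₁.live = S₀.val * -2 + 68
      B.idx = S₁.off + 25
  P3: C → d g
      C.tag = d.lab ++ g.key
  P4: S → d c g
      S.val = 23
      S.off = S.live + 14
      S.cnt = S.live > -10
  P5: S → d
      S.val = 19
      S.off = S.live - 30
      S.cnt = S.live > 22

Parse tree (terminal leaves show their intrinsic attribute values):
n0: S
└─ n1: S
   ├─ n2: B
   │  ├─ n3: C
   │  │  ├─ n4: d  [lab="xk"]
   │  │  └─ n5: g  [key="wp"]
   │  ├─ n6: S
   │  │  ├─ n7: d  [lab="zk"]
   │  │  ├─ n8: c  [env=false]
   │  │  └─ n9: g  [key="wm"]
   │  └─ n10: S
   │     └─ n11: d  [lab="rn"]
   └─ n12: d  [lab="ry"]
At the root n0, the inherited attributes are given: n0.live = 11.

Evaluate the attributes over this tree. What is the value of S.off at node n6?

5

1. n0.live = 11  [given at root]
2. n1.live = 17  [S₀.live + 6]
3. n2.fin = false  [S.live > 17]
4. n2.cnt = false  [S.live > 17]
5. n2.pre = 29  [S.live + 12]
6. n3.ok = "rx"  ["rx"]
7. n3.sig = "vr"  ["vr"]
8. n4.lab = "xk"  [terminal]
9. n5.key = "wp"  [terminal]
10. n3.tag = "xkwp"  [d.lab ++ g.key]
11. n6.live = -9  [B.pre - 38]
12. n7.lab = "zk"  [terminal]
13. n8.env = false  [terminal]
14. n9.key = "wm"  [terminal]
15. n6.val = 23  [23]
16. n6.off = 5  [S.live + 14]
17. n6.cnt = true  [S.live > -10]
18. n10.live = 22  [S₀.val * -2 + 68]
19. n11.lab = "rn"  [terminal]
20. n10.val = 19  [19]
21. n10.off = -8  [S.live - 30]
22. n10.cnt = false  [S.live > 22]
23. n2.idx = 17  [S₁.off + 25]
24. n12.lab = "ry"  [terminal]
25. n1.val = 22  [len(d.lab) + 20]
26. n1.off = 18  [S.live + 1]
27. n1.cnt = false  [B.idx > 17]
28. n0.val = 22  [S₁.off + S₁.val - 18]
29. n0.off = 12  [12]
30. n0.cnt = false  [S₁.cnt == true]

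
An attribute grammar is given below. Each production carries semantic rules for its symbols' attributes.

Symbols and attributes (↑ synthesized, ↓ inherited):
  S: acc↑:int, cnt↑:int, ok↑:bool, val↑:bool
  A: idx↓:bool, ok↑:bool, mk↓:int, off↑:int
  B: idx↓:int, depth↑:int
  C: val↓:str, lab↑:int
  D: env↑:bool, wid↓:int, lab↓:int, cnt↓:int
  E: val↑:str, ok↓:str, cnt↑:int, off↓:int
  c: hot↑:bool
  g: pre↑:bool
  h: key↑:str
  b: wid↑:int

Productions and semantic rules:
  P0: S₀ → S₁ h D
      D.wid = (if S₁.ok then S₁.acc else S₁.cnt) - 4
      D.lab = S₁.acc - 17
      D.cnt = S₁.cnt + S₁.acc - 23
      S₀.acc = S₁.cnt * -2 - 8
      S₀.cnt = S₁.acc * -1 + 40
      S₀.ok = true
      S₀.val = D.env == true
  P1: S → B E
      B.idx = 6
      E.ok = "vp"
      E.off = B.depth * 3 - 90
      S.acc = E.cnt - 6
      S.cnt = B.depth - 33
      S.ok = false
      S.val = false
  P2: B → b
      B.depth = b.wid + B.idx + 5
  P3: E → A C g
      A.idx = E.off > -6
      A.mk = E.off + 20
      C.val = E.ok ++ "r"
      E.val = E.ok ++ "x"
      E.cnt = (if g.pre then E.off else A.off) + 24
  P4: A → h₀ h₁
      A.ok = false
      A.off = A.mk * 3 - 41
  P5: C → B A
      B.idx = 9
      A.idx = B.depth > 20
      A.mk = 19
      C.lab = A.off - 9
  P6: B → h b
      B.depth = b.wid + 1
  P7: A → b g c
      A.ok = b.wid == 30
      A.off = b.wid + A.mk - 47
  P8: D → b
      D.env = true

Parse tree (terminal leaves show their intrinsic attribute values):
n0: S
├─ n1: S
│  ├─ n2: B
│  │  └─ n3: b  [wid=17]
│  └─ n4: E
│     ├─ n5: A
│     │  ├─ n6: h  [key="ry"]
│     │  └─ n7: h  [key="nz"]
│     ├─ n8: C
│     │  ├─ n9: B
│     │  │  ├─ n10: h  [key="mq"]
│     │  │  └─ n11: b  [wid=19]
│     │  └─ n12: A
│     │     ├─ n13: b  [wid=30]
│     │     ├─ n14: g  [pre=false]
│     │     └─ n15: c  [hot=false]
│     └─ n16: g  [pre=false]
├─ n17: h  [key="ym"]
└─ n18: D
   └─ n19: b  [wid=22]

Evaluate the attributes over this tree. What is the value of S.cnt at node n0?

1. n2.idx = 6  [6]
2. n3.wid = 17  [terminal]
3. n2.depth = 28  [b.wid + B.idx + 5]
4. n4.ok = "vp"  ["vp"]
5. n4.off = -6  [B.depth * 3 - 90]
6. n5.idx = false  [E.off > -6]
7. n5.mk = 14  [E.off + 20]
8. n6.key = "ry"  [terminal]
9. n7.key = "nz"  [terminal]
10. n5.ok = false  [false]
11. n5.off = 1  [A.mk * 3 - 41]
12. n8.val = "vpr"  [E.ok ++ "r"]
13. n9.idx = 9  [9]
14. n10.key = "mq"  [terminal]
15. n11.wid = 19  [terminal]
16. n9.depth = 20  [b.wid + 1]
17. n12.idx = false  [B.depth > 20]
18. n12.mk = 19  [19]
19. n13.wid = 30  [terminal]
20. n14.pre = false  [terminal]
21. n15.hot = false  [terminal]
22. n12.ok = true  [b.wid == 30]
23. n12.off = 2  [b.wid + A.mk - 47]
24. n8.lab = -7  [A.off - 9]
25. n16.pre = false  [terminal]
26. n4.val = "vpx"  [E.ok ++ "x"]
27. n4.cnt = 25  [(if g.pre then E.off else A.off) + 24]
28. n1.acc = 19  [E.cnt - 6]
29. n1.cnt = -5  [B.depth - 33]
30. n1.ok = false  [false]
31. n1.val = false  [false]
32. n17.key = "ym"  [terminal]
33. n18.wid = -9  [(if S₁.ok then S₁.acc else S₁.cnt) - 4]
34. n18.lab = 2  [S₁.acc - 17]
35. n18.cnt = -9  [S₁.cnt + S₁.acc - 23]
36. n19.wid = 22  [terminal]
37. n18.env = true  [true]
38. n0.acc = 2  [S₁.cnt * -2 - 8]
39. n0.cnt = 21  [S₁.acc * -1 + 40]
40. n0.ok = true  [true]
41. n0.val = true  [D.env == true]

21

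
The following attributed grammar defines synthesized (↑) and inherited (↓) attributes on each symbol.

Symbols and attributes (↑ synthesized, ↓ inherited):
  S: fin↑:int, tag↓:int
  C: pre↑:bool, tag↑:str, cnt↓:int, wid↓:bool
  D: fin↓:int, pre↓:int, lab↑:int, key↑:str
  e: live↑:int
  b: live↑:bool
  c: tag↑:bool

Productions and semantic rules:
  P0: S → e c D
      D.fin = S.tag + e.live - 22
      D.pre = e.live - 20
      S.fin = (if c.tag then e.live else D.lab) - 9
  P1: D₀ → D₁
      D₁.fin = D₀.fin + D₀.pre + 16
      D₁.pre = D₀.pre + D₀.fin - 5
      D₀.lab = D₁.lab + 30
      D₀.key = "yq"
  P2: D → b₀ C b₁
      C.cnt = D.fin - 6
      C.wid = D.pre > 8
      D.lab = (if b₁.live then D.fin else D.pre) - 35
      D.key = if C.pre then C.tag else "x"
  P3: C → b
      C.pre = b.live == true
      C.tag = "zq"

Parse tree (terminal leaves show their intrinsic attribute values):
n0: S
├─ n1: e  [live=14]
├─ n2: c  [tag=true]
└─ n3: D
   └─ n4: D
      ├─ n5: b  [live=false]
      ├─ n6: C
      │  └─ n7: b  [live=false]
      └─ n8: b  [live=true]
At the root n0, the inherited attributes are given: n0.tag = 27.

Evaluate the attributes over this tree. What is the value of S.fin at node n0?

1. n0.tag = 27  [given at root]
2. n1.live = 14  [terminal]
3. n2.tag = true  [terminal]
4. n3.fin = 19  [S.tag + e.live - 22]
5. n3.pre = -6  [e.live - 20]
6. n4.fin = 29  [D₀.fin + D₀.pre + 16]
7. n4.pre = 8  [D₀.pre + D₀.fin - 5]
8. n5.live = false  [terminal]
9. n6.cnt = 23  [D.fin - 6]
10. n6.wid = false  [D.pre > 8]
11. n7.live = false  [terminal]
12. n6.pre = false  [b.live == true]
13. n6.tag = "zq"  ["zq"]
14. n8.live = true  [terminal]
15. n4.lab = -6  [(if b₁.live then D.fin else D.pre) - 35]
16. n4.key = "x"  [if C.pre then C.tag else "x"]
17. n3.lab = 24  [D₁.lab + 30]
18. n3.key = "yq"  ["yq"]
19. n0.fin = 5  [(if c.tag then e.live else D.lab) - 9]

5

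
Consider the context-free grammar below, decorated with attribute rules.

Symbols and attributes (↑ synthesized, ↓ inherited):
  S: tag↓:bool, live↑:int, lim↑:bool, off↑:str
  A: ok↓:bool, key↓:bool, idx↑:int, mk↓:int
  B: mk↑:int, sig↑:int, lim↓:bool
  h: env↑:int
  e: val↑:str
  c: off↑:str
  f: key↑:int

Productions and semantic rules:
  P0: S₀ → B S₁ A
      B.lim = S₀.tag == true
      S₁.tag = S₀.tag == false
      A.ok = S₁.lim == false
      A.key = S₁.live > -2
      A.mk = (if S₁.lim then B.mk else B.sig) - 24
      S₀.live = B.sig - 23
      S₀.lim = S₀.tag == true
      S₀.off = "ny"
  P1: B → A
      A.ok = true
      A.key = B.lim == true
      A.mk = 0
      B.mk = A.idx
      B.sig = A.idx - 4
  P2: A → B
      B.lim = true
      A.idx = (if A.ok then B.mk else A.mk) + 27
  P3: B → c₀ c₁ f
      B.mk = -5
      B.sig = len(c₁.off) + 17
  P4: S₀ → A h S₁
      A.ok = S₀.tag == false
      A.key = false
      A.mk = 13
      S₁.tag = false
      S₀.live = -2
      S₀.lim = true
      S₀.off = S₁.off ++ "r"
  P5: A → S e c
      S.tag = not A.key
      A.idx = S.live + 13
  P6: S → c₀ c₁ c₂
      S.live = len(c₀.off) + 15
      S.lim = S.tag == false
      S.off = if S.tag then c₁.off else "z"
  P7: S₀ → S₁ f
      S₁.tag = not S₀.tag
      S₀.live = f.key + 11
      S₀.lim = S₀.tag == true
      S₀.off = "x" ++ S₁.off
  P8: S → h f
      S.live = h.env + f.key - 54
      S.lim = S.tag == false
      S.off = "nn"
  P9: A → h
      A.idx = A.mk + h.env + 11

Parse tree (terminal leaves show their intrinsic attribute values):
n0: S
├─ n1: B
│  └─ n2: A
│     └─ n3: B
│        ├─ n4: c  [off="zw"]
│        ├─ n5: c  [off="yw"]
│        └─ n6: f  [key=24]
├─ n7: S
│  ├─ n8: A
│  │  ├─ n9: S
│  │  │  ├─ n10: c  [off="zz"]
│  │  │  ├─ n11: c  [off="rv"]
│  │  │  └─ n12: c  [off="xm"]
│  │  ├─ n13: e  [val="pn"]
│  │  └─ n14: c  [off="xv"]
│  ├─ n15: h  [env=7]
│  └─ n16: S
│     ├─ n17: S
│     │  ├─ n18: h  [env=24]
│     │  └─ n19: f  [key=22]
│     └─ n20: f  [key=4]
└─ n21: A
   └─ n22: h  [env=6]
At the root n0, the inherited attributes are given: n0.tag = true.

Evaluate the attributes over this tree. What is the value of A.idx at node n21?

15

1. n0.tag = true  [given at root]
2. n1.lim = true  [S₀.tag == true]
3. n2.ok = true  [true]
4. n2.key = true  [B.lim == true]
5. n2.mk = 0  [0]
6. n3.lim = true  [true]
7. n4.off = "zw"  [terminal]
8. n5.off = "yw"  [terminal]
9. n6.key = 24  [terminal]
10. n3.mk = -5  [-5]
11. n3.sig = 19  [len(c₁.off) + 17]
12. n2.idx = 22  [(if A.ok then B.mk else A.mk) + 27]
13. n1.mk = 22  [A.idx]
14. n1.sig = 18  [A.idx - 4]
15. n7.tag = false  [S₀.tag == false]
16. n8.ok = true  [S₀.tag == false]
17. n8.key = false  [false]
18. n8.mk = 13  [13]
19. n9.tag = true  [not A.key]
20. n10.off = "zz"  [terminal]
21. n11.off = "rv"  [terminal]
22. n12.off = "xm"  [terminal]
23. n9.live = 17  [len(c₀.off) + 15]
24. n9.lim = false  [S.tag == false]
25. n9.off = "rv"  [if S.tag then c₁.off else "z"]
26. n13.val = "pn"  [terminal]
27. n14.off = "xv"  [terminal]
28. n8.idx = 30  [S.live + 13]
29. n15.env = 7  [terminal]
30. n16.tag = false  [false]
31. n17.tag = true  [not S₀.tag]
32. n18.env = 24  [terminal]
33. n19.key = 22  [terminal]
34. n17.live = -8  [h.env + f.key - 54]
35. n17.lim = false  [S.tag == false]
36. n17.off = "nn"  ["nn"]
37. n20.key = 4  [terminal]
38. n16.live = 15  [f.key + 11]
39. n16.lim = false  [S₀.tag == true]
40. n16.off = "xnn"  ["x" ++ S₁.off]
41. n7.live = -2  [-2]
42. n7.lim = true  [true]
43. n7.off = "xnnr"  [S₁.off ++ "r"]
44. n21.ok = false  [S₁.lim == false]
45. n21.key = false  [S₁.live > -2]
46. n21.mk = -2  [(if S₁.lim then B.mk else B.sig) - 24]
47. n22.env = 6  [terminal]
48. n21.idx = 15  [A.mk + h.env + 11]
49. n0.live = -5  [B.sig - 23]
50. n0.lim = true  [S₀.tag == true]
51. n0.off = "ny"  ["ny"]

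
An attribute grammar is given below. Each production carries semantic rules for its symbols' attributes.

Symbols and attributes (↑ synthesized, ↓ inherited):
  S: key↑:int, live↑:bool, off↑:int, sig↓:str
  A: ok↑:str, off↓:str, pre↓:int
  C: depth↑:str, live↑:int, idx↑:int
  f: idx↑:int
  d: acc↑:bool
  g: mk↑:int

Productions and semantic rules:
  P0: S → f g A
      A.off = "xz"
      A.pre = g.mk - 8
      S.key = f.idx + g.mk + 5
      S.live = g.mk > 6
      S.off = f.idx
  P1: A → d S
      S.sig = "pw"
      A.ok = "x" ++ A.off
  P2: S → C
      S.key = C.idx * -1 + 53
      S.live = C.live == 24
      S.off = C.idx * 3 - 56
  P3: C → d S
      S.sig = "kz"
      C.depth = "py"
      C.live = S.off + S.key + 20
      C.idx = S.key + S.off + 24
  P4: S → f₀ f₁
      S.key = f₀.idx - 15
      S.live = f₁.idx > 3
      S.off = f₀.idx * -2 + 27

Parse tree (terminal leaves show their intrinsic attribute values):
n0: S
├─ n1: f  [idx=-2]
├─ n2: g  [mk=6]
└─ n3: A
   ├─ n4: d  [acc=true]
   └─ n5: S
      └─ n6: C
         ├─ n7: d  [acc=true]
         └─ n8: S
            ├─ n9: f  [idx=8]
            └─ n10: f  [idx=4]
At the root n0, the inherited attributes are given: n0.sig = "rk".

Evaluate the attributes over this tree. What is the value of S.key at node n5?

25

1. n0.sig = "rk"  [given at root]
2. n1.idx = -2  [terminal]
3. n2.mk = 6  [terminal]
4. n3.off = "xz"  ["xz"]
5. n3.pre = -2  [g.mk - 8]
6. n4.acc = true  [terminal]
7. n5.sig = "pw"  ["pw"]
8. n7.acc = true  [terminal]
9. n8.sig = "kz"  ["kz"]
10. n9.idx = 8  [terminal]
11. n10.idx = 4  [terminal]
12. n8.key = -7  [f₀.idx - 15]
13. n8.live = true  [f₁.idx > 3]
14. n8.off = 11  [f₀.idx * -2 + 27]
15. n6.depth = "py"  ["py"]
16. n6.live = 24  [S.off + S.key + 20]
17. n6.idx = 28  [S.key + S.off + 24]
18. n5.key = 25  [C.idx * -1 + 53]
19. n5.live = true  [C.live == 24]
20. n5.off = 28  [C.idx * 3 - 56]
21. n3.ok = "xxz"  ["x" ++ A.off]
22. n0.key = 9  [f.idx + g.mk + 5]
23. n0.live = false  [g.mk > 6]
24. n0.off = -2  [f.idx]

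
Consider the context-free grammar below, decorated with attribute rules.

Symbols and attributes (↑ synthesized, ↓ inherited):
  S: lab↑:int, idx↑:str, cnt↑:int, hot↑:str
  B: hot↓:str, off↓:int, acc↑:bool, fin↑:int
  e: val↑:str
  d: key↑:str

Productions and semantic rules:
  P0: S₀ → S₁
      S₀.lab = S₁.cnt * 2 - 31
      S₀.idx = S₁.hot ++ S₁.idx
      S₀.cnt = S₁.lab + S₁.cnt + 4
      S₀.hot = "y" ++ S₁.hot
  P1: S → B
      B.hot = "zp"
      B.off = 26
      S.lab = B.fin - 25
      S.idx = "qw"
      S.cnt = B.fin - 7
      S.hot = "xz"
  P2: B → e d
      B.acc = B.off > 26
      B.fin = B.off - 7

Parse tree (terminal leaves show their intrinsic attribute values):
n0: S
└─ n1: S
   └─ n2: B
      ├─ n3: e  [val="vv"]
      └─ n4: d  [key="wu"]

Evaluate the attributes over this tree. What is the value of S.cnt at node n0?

1. n2.hot = "zp"  ["zp"]
2. n2.off = 26  [26]
3. n3.val = "vv"  [terminal]
4. n4.key = "wu"  [terminal]
5. n2.acc = false  [B.off > 26]
6. n2.fin = 19  [B.off - 7]
7. n1.lab = -6  [B.fin - 25]
8. n1.idx = "qw"  ["qw"]
9. n1.cnt = 12  [B.fin - 7]
10. n1.hot = "xz"  ["xz"]
11. n0.lab = -7  [S₁.cnt * 2 - 31]
12. n0.idx = "xzqw"  [S₁.hot ++ S₁.idx]
13. n0.cnt = 10  [S₁.lab + S₁.cnt + 4]
14. n0.hot = "yxz"  ["y" ++ S₁.hot]

10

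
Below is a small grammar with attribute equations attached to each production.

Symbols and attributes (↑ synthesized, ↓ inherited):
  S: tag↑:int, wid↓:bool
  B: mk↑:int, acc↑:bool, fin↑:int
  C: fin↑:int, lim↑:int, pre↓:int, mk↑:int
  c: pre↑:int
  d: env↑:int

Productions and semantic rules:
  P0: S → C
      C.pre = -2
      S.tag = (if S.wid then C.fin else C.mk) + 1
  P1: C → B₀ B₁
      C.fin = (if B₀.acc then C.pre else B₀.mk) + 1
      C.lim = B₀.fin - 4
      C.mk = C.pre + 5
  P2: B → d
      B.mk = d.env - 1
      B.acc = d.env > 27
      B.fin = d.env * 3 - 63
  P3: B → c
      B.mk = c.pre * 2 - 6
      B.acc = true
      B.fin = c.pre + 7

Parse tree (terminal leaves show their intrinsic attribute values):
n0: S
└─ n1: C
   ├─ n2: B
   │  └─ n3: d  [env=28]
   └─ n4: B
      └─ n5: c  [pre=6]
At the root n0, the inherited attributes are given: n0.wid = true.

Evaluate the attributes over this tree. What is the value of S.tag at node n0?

1. n0.wid = true  [given at root]
2. n1.pre = -2  [-2]
3. n3.env = 28  [terminal]
4. n2.mk = 27  [d.env - 1]
5. n2.acc = true  [d.env > 27]
6. n2.fin = 21  [d.env * 3 - 63]
7. n5.pre = 6  [terminal]
8. n4.mk = 6  [c.pre * 2 - 6]
9. n4.acc = true  [true]
10. n4.fin = 13  [c.pre + 7]
11. n1.fin = -1  [(if B₀.acc then C.pre else B₀.mk) + 1]
12. n1.lim = 17  [B₀.fin - 4]
13. n1.mk = 3  [C.pre + 5]
14. n0.tag = 0  [(if S.wid then C.fin else C.mk) + 1]

0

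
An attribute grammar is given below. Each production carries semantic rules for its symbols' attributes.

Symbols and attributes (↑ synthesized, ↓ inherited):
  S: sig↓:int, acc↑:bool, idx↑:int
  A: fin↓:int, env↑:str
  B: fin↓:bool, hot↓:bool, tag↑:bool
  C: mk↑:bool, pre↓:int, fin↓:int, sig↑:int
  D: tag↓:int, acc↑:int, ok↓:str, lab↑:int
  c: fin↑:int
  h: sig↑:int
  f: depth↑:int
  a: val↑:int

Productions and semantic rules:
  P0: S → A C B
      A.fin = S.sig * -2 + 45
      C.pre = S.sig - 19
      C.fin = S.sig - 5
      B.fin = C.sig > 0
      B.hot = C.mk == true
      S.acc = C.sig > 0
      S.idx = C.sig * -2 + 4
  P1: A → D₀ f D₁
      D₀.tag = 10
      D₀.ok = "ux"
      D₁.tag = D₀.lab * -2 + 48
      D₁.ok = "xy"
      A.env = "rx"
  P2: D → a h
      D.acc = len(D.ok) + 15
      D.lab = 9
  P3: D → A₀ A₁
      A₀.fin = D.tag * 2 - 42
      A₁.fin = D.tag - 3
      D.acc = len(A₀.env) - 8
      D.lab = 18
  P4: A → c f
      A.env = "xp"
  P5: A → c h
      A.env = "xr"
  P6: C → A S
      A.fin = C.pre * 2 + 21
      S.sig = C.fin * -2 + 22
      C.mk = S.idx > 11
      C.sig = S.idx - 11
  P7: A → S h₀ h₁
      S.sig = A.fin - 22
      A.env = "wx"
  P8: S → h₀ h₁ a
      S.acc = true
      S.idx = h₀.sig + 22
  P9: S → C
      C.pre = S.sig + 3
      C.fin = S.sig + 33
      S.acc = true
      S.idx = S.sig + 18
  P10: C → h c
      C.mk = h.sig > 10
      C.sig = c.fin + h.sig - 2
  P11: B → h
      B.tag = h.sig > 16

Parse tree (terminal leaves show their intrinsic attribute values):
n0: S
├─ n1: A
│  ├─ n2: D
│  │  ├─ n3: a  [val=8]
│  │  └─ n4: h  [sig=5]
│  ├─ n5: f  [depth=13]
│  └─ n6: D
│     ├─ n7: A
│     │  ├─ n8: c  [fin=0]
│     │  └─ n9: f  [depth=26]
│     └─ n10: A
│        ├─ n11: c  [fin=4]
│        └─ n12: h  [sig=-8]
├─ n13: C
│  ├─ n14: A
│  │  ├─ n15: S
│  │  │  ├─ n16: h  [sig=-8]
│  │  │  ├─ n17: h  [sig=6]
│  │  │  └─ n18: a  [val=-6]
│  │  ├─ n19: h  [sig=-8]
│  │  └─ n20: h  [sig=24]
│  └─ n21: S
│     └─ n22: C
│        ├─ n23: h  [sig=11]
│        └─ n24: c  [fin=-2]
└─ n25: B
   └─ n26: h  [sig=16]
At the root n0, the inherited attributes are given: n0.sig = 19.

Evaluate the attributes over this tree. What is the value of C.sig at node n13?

1. n0.sig = 19  [given at root]
2. n1.fin = 7  [S.sig * -2 + 45]
3. n2.tag = 10  [10]
4. n2.ok = "ux"  ["ux"]
5. n3.val = 8  [terminal]
6. n4.sig = 5  [terminal]
7. n2.acc = 17  [len(D.ok) + 15]
8. n2.lab = 9  [9]
9. n5.depth = 13  [terminal]
10. n6.tag = 30  [D₀.lab * -2 + 48]
11. n6.ok = "xy"  ["xy"]
12. n7.fin = 18  [D.tag * 2 - 42]
13. n8.fin = 0  [terminal]
14. n9.depth = 26  [terminal]
15. n7.env = "xp"  ["xp"]
16. n10.fin = 27  [D.tag - 3]
17. n11.fin = 4  [terminal]
18. n12.sig = -8  [terminal]
19. n10.env = "xr"  ["xr"]
20. n6.acc = -6  [len(A₀.env) - 8]
21. n6.lab = 18  [18]
22. n1.env = "rx"  ["rx"]
23. n13.pre = 0  [S.sig - 19]
24. n13.fin = 14  [S.sig - 5]
25. n14.fin = 21  [C.pre * 2 + 21]
26. n15.sig = -1  [A.fin - 22]
27. n16.sig = -8  [terminal]
28. n17.sig = 6  [terminal]
29. n18.val = -6  [terminal]
30. n15.acc = true  [true]
31. n15.idx = 14  [h₀.sig + 22]
32. n19.sig = -8  [terminal]
33. n20.sig = 24  [terminal]
34. n14.env = "wx"  ["wx"]
35. n21.sig = -6  [C.fin * -2 + 22]
36. n22.pre = -3  [S.sig + 3]
37. n22.fin = 27  [S.sig + 33]
38. n23.sig = 11  [terminal]
39. n24.fin = -2  [terminal]
40. n22.mk = true  [h.sig > 10]
41. n22.sig = 7  [c.fin + h.sig - 2]
42. n21.acc = true  [true]
43. n21.idx = 12  [S.sig + 18]
44. n13.mk = true  [S.idx > 11]
45. n13.sig = 1  [S.idx - 11]
46. n25.fin = true  [C.sig > 0]
47. n25.hot = true  [C.mk == true]
48. n26.sig = 16  [terminal]
49. n25.tag = false  [h.sig > 16]
50. n0.acc = true  [C.sig > 0]
51. n0.idx = 2  [C.sig * -2 + 4]

1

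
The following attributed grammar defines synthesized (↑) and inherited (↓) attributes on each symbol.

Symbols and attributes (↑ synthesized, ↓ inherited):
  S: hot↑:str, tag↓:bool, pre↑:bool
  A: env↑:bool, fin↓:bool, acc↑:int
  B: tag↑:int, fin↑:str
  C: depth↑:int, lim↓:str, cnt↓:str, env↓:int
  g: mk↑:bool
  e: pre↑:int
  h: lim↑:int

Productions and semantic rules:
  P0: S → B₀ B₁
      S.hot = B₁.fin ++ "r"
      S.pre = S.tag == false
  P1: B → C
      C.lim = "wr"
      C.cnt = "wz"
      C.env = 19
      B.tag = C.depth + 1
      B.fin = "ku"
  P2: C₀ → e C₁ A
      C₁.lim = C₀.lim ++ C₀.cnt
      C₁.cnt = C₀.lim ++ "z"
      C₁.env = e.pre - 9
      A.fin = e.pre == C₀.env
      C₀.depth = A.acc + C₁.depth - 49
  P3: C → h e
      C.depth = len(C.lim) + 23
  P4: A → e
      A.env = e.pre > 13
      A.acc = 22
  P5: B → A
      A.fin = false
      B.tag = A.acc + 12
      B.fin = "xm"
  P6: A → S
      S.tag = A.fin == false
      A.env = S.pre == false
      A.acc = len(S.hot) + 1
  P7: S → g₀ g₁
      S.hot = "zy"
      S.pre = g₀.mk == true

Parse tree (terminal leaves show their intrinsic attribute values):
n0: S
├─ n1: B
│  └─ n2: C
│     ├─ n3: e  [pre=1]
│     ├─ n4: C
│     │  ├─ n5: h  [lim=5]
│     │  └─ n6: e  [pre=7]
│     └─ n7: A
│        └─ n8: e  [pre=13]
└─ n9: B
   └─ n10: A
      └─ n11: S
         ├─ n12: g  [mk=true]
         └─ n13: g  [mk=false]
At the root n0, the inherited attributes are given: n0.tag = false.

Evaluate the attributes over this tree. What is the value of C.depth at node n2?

0

1. n0.tag = false  [given at root]
2. n2.lim = "wr"  ["wr"]
3. n2.cnt = "wz"  ["wz"]
4. n2.env = 19  [19]
5. n3.pre = 1  [terminal]
6. n4.lim = "wrwz"  [C₀.lim ++ C₀.cnt]
7. n4.cnt = "wrz"  [C₀.lim ++ "z"]
8. n4.env = -8  [e.pre - 9]
9. n5.lim = 5  [terminal]
10. n6.pre = 7  [terminal]
11. n4.depth = 27  [len(C.lim) + 23]
12. n7.fin = false  [e.pre == C₀.env]
13. n8.pre = 13  [terminal]
14. n7.env = false  [e.pre > 13]
15. n7.acc = 22  [22]
16. n2.depth = 0  [A.acc + C₁.depth - 49]
17. n1.tag = 1  [C.depth + 1]
18. n1.fin = "ku"  ["ku"]
19. n10.fin = false  [false]
20. n11.tag = true  [A.fin == false]
21. n12.mk = true  [terminal]
22. n13.mk = false  [terminal]
23. n11.hot = "zy"  ["zy"]
24. n11.pre = true  [g₀.mk == true]
25. n10.env = false  [S.pre == false]
26. n10.acc = 3  [len(S.hot) + 1]
27. n9.tag = 15  [A.acc + 12]
28. n9.fin = "xm"  ["xm"]
29. n0.hot = "xmr"  [B₁.fin ++ "r"]
30. n0.pre = true  [S.tag == false]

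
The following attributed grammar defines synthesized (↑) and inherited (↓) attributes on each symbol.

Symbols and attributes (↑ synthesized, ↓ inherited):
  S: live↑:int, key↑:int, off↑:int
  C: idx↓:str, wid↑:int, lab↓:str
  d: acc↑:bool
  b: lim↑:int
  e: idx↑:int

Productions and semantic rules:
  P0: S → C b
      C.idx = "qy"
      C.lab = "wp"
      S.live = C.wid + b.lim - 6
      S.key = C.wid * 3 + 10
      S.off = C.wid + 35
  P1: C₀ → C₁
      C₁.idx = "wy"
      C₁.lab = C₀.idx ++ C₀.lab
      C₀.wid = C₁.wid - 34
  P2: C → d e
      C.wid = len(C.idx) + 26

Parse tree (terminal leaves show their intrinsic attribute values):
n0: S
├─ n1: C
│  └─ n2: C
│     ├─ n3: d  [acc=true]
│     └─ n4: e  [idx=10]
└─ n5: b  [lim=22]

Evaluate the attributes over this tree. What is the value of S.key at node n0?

-8

1. n1.idx = "qy"  ["qy"]
2. n1.lab = "wp"  ["wp"]
3. n2.idx = "wy"  ["wy"]
4. n2.lab = "qywp"  [C₀.idx ++ C₀.lab]
5. n3.acc = true  [terminal]
6. n4.idx = 10  [terminal]
7. n2.wid = 28  [len(C.idx) + 26]
8. n1.wid = -6  [C₁.wid - 34]
9. n5.lim = 22  [terminal]
10. n0.live = 10  [C.wid + b.lim - 6]
11. n0.key = -8  [C.wid * 3 + 10]
12. n0.off = 29  [C.wid + 35]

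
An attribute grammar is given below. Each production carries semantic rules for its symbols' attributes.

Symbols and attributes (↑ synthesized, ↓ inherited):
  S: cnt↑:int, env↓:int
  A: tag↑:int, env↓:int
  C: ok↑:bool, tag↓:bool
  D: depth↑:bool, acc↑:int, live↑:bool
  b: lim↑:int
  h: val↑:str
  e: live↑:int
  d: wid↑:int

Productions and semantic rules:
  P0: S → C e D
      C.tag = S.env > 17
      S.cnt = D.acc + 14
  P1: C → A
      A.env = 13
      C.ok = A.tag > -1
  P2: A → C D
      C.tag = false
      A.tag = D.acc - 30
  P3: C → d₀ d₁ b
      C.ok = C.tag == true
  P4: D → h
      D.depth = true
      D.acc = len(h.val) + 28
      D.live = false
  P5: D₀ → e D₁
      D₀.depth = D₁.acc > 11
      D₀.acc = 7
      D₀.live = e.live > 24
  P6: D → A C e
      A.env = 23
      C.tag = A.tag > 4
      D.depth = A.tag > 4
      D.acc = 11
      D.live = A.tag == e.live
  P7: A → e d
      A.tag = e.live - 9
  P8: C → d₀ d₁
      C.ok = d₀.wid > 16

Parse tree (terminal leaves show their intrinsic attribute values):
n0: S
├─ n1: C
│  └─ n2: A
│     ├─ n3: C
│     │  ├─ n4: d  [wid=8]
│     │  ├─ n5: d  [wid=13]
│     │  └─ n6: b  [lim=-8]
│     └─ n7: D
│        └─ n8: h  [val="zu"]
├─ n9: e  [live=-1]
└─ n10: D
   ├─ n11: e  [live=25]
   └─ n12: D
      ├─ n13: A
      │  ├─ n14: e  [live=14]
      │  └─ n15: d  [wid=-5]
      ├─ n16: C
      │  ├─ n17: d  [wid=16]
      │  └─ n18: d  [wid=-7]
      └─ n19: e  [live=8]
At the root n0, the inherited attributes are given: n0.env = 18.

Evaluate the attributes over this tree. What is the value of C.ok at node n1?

1. n0.env = 18  [given at root]
2. n1.tag = true  [S.env > 17]
3. n2.env = 13  [13]
4. n3.tag = false  [false]
5. n4.wid = 8  [terminal]
6. n5.wid = 13  [terminal]
7. n6.lim = -8  [terminal]
8. n3.ok = false  [C.tag == true]
9. n8.val = "zu"  [terminal]
10. n7.depth = true  [true]
11. n7.acc = 30  [len(h.val) + 28]
12. n7.live = false  [false]
13. n2.tag = 0  [D.acc - 30]
14. n1.ok = true  [A.tag > -1]
15. n9.live = -1  [terminal]
16. n11.live = 25  [terminal]
17. n13.env = 23  [23]
18. n14.live = 14  [terminal]
19. n15.wid = -5  [terminal]
20. n13.tag = 5  [e.live - 9]
21. n16.tag = true  [A.tag > 4]
22. n17.wid = 16  [terminal]
23. n18.wid = -7  [terminal]
24. n16.ok = false  [d₀.wid > 16]
25. n19.live = 8  [terminal]
26. n12.depth = true  [A.tag > 4]
27. n12.acc = 11  [11]
28. n12.live = false  [A.tag == e.live]
29. n10.depth = false  [D₁.acc > 11]
30. n10.acc = 7  [7]
31. n10.live = true  [e.live > 24]
32. n0.cnt = 21  [D.acc + 14]

true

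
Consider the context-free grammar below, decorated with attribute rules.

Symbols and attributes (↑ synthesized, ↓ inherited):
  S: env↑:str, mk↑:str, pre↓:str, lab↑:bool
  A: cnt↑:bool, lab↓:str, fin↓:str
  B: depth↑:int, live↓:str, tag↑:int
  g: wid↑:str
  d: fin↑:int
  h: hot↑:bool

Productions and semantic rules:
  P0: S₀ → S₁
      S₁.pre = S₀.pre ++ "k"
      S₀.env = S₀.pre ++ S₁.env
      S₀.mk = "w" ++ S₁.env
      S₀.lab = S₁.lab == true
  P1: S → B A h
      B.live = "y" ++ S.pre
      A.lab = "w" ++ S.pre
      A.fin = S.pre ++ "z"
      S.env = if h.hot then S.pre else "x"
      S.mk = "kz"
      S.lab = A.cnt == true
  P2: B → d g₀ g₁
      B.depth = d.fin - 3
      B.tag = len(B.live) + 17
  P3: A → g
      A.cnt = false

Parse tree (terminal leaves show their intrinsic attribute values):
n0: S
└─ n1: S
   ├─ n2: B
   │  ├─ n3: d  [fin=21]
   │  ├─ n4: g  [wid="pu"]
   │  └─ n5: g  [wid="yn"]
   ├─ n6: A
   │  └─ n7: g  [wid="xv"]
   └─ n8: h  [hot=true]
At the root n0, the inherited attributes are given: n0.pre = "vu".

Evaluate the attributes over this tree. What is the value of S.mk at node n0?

"wvuk"

1. n0.pre = "vu"  [given at root]
2. n1.pre = "vuk"  [S₀.pre ++ "k"]
3. n2.live = "yvuk"  ["y" ++ S.pre]
4. n3.fin = 21  [terminal]
5. n4.wid = "pu"  [terminal]
6. n5.wid = "yn"  [terminal]
7. n2.depth = 18  [d.fin - 3]
8. n2.tag = 21  [len(B.live) + 17]
9. n6.lab = "wvuk"  ["w" ++ S.pre]
10. n6.fin = "vukz"  [S.pre ++ "z"]
11. n7.wid = "xv"  [terminal]
12. n6.cnt = false  [false]
13. n8.hot = true  [terminal]
14. n1.env = "vuk"  [if h.hot then S.pre else "x"]
15. n1.mk = "kz"  ["kz"]
16. n1.lab = false  [A.cnt == true]
17. n0.env = "vuvuk"  [S₀.pre ++ S₁.env]
18. n0.mk = "wvuk"  ["w" ++ S₁.env]
19. n0.lab = false  [S₁.lab == true]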